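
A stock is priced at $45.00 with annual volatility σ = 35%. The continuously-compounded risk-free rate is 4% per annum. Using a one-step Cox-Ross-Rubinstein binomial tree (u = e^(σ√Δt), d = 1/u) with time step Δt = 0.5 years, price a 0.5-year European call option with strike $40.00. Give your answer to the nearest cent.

CRR parameters: u = e^(σ√Δt) = e^(0.35·√0.5) = 1.2808, d = 1/u = 0.7808
Per-period rate: rΔt = 0.04·0.5 = 0.02, so R = e^0.02 = 1.0202
Risk-neutral probability p = (e^0.02 − 0.7808)/(1.2808 − 0.7808) = 0.2394/0.5000 = 0.4788
Terminal stock prices: S_u = 57.64, S_d = 35.13
Terminal payoffs (S − K): max(17.64, 0) = 17.64, max(-4.866, 0) = 0
Node 0 (S = 45): V_0 = e^(−0.02)·[0.4788·17.6361 + 0.5212·0.0000] = 8.2777

$8.28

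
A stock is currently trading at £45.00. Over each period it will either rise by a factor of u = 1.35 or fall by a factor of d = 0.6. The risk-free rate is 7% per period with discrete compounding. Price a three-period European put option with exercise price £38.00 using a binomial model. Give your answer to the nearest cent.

Risk-neutral probability p = (1 + 0.07 − 0.6)/(1.35 − 0.6) = 0.4700/0.7500 = 0.6267
Terminal stock prices: S_uuu = 110.7, S_uud = 49.21, S_udd = 21.87, S_ddd = 9.72
Terminal payoffs (K − S): max(-72.72, 0) = 0, max(-11.21, 0) = 0, max(16.13, 0) = 16.13, max(28.28, 0) = 28.28
Node uu (S = 82.01): V_uu = 1/1.07·[0.6267·0.0000 + 0.3733·0.0000] = 0.0000
Node ud (S = 36.45): V_ud = 1/1.07·[0.6267·0.0000 + 0.3733·16.1300] = 5.6279
Node dd (S = 16.2): V_dd = 1/1.07·[0.6267·16.1300 + 0.3733·28.2800] = 19.3140
Node u (S = 60.75): V_u = 1/1.07·[0.6267·0.0000 + 0.3733·5.6279] = 1.9636
Node d (S = 27): V_d = 1/1.07·[0.6267·5.6279 + 0.3733·19.3140] = 10.0349
Node 0 (S = 45): V_0 = 1/1.07·[0.6267·1.9636 + 0.3733·10.0349] = 4.6513

£4.65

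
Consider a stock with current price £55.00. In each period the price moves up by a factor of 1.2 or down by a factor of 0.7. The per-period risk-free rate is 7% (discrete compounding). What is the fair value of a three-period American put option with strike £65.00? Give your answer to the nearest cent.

£10.71

Risk-neutral probability p = (1 + 0.07 − 0.7)/(1.2 − 0.7) = 0.3700/0.5000 = 0.7400
Terminal stock prices: S_uuu = 95.04, S_uud = 55.44, S_udd = 32.34, S_ddd = 18.86
Terminal payoffs (K − S): max(-30.04, 0) = 0, max(9.56, 0) = 9.56, max(32.66, 0) = 32.66, max(46.14, 0) = 46.14
Node uu (S = 79.2): continuation = 1/1.07·[0.7400·0.0000 + 0.2600·9.5600] = 2.3230; exercise value = 0.0000 ≤ continuation, so V_uu = 2.3230
Node ud (S = 46.2): continuation = 1/1.07·[0.7400·9.5600 + 0.2600·32.6600] = 14.5477; exercise value = 18.8000 > continuation, so V_ud = 18.8000 (exercise)
Node dd (S = 26.95): continuation = 1/1.07·[0.7400·32.6600 + 0.2600·46.1350] = 33.7977; exercise value = 38.0500 > continuation, so V_dd = 38.0500 (exercise)
Node u (S = 66): continuation = 1/1.07·[0.7400·2.3230 + 0.2600·18.8000] = 6.1748; exercise value = 0.0000 ≤ continuation, so V_u = 6.1748
Node d (S = 38.5): continuation = 1/1.07·[0.7400·18.8000 + 0.2600·38.0500] = 22.2477; exercise value = 26.5000 > continuation, so V_d = 26.5000 (exercise)
Node 0 (S = 55): continuation = 1/1.07·[0.7400·6.1748 + 0.2600·26.5000] = 10.7097; exercise value = 10.0000 ≤ continuation, so V_0 = 10.7097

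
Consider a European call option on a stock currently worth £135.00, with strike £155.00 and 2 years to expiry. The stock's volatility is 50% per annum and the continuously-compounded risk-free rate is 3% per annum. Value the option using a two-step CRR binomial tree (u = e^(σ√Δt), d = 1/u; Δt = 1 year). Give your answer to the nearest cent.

CRR parameters: u = e^(σ√Δt) = e^(0.5·√1) = 1.6487, d = 1/u = 0.6065
Per-period rate: rΔt = 0.03·1 = 0.03, so R = e^0.03 = 1.0305
Risk-neutral probability p = (e^0.03 − 0.6065)/(1.6487 − 0.6065) = 0.4239/1.0422 = 0.4068
Terminal stock prices: S_uu = 367, S_ud = 135, S_dd = 49.66
Terminal payoffs (S − K): max(212, 0) = 212, max(-20, 0) = 0, max(-105.3, 0) = 0
Node u (S = 222.6): V_u = e^(−0.03)·[0.4068·211.9680 + 0.5932·0.0000] = 83.6724
Node d (S = 81.88): V_d = e^(−0.03)·[0.4068·0.0000 + 0.5932·0.0000] = 0.0000
Node 0 (S = 135): V_0 = e^(−0.03)·[0.4068·83.6724 + 0.5932·0.0000] = 33.0289

£33.03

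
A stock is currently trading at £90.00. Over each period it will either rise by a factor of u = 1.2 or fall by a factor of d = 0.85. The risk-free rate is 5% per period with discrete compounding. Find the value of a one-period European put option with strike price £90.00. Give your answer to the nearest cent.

£5.51

Risk-neutral probability p = (1 + 0.05 − 0.85)/(1.2 − 0.85) = 0.2000/0.3500 = 0.5714
Terminal stock prices: S_u = 108, S_d = 76.5
Terminal payoffs (K − S): max(-18, 0) = 0, max(13.5, 0) = 13.5
Node 0 (S = 90): V_0 = 1/1.05·[0.5714·0.0000 + 0.4286·13.5000] = 5.5102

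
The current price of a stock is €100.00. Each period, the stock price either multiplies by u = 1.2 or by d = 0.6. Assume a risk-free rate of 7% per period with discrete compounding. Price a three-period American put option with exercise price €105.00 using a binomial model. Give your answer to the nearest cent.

Risk-neutral probability p = (1 + 0.07 − 0.6)/(1.2 − 0.6) = 0.4700/0.6000 = 0.7833
Terminal stock prices: S_uuu = 172.8, S_uud = 86.4, S_udd = 43.2, S_ddd = 21.6
Terminal payoffs (K − S): max(-67.8, 0) = 0, max(18.6, 0) = 18.6, max(61.8, 0) = 61.8, max(83.4, 0) = 83.4
Node uu (S = 144): continuation = 1/1.07·[0.7833·0.0000 + 0.2167·18.6000] = 3.7664; exercise value = 0.0000 ≤ continuation, so V_uu = 3.7664
Node ud (S = 72): continuation = 1/1.07·[0.7833·18.6000 + 0.2167·61.8000] = 26.1308; exercise value = 33.0000 > continuation, so V_ud = 33.0000 (exercise)
Node dd (S = 36): continuation = 1/1.07·[0.7833·61.8000 + 0.2167·83.4000] = 62.1308; exercise value = 69.0000 > continuation, so V_dd = 69.0000 (exercise)
Node u (S = 120): continuation = 1/1.07·[0.7833·3.7664 + 0.2167·33.0000] = 9.4395; exercise value = 0.0000 ≤ continuation, so V_u = 9.4395
Node d (S = 60): continuation = 1/1.07·[0.7833·33.0000 + 0.2167·69.0000] = 38.1308; exercise value = 45.0000 > continuation, so V_d = 45.0000 (exercise)
Node 0 (S = 100): continuation = 1/1.07·[0.7833·9.4395 + 0.2167·45.0000] = 16.0227; exercise value = 5.0000 ≤ continuation, so V_0 = 16.0227

€16.02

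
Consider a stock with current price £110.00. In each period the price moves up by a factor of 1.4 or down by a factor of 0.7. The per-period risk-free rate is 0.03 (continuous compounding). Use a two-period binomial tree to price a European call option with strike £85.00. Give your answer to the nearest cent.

Risk-neutral probability p = (e^0.03 − 0.7)/(1.4 − 0.7) = 0.3305/0.7000 = 0.4721
Terminal stock prices: S_uu = 215.6, S_ud = 107.8, S_dd = 53.9
Terminal payoffs (S − K): max(130.6, 0) = 130.6, max(22.8, 0) = 22.8, max(-31.1, 0) = 0
Node u (S = 154): V_u = e^(−0.03)·[0.4721·130.6000 + 0.5279·22.8000] = 71.5121
Node d (S = 77): V_d = e^(−0.03)·[0.4721·22.8000 + 0.5279·0.0000] = 10.4453
Node 0 (S = 110): V_0 = e^(−0.03)·[0.4721·71.5121 + 0.5279·10.4453] = 38.1129

£38.11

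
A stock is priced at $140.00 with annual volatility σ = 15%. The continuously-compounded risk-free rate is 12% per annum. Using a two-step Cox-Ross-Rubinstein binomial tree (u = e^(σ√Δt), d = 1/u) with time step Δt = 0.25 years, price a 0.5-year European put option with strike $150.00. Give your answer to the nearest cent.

$6.84

CRR parameters: u = e^(σ√Δt) = e^(0.15·√0.25) = 1.0779, d = 1/u = 0.9277
Per-period rate: rΔt = 0.12·0.25 = 0.03, so R = e^0.03 = 1.0305
Risk-neutral probability p = (e^0.03 − 0.9277)/(1.0779 − 0.9277) = 0.1027/0.1501 = 0.6841
Terminal stock prices: S_uu = 162.7, S_ud = 140, S_dd = 120.5
Terminal payoffs (K − S): max(-12.66, 0) = 0, max(10, 0) = 10, max(29.5, 0) = 29.5
Node u (S = 150.9): V_u = e^(−0.03)·[0.6841·0.0000 + 0.3159·10.0000] = 3.0656
Node d (S = 129.9): V_d = e^(−0.03)·[0.6841·10.0000 + 0.3159·29.5009] = 15.6827
Node 0 (S = 140): V_0 = e^(−0.03)·[0.6841·3.0656 + 0.3159·15.6827] = 6.8430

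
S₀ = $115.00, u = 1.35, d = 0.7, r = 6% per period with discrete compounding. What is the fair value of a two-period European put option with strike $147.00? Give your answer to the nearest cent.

$32.92

Risk-neutral probability p = (1 + 0.06 − 0.7)/(1.35 − 0.7) = 0.3600/0.6500 = 0.5538
Terminal stock prices: S_uu = 209.6, S_ud = 108.7, S_dd = 56.35
Terminal payoffs (K − S): max(-62.59, 0) = 0, max(38.33, 0) = 38.33, max(90.65, 0) = 90.65
Node u (S = 155.2): V_u = 1/1.06·[0.5538·0.0000 + 0.4462·38.3250] = 16.1310
Node d (S = 80.5): V_d = 1/1.06·[0.5538·38.3250 + 0.4462·90.6500] = 58.1792
Node 0 (S = 115): V_0 = 1/1.06·[0.5538·16.1310 + 0.4462·58.1792] = 32.9160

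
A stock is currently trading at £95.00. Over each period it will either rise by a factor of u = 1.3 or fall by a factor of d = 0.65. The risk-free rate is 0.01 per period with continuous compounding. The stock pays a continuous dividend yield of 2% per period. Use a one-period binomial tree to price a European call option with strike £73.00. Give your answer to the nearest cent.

Per-period risk-free factor R = e^0.01 = 1.0101; dividend-adjusted growth = e^(0.01−0.02) = 0.9900.
Risk-neutral probability p = (0.9900 − 0.65)/(1.3 − 0.65) = 0.3400/0.6500 = 0.5232
Terminal stock prices: S_u = 123.5, S_d = 61.75
Terminal payoffs (S − K): max(50.5, 0) = 50.5, max(-11.25, 0) = 0
Node 0 (S = 95): V_0 = e^(−0.01)·[0.5232·50.5000 + 0.4768·0.0000] = 26.1564

£26.16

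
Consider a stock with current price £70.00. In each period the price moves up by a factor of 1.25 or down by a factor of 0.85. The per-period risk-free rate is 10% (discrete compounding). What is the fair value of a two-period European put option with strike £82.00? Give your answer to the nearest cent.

Risk-neutral probability p = (1 + 0.1 − 0.85)/(1.25 − 0.85) = 0.2500/0.4000 = 0.6250
Terminal stock prices: S_uu = 109.4, S_ud = 74.38, S_dd = 50.57
Terminal payoffs (K − S): max(-27.38, 0) = 0, max(7.625, 0) = 7.625, max(31.43, 0) = 31.43
Node u (S = 87.5): V_u = 1/1.1·[0.6250·0.0000 + 0.3750·7.6250] = 2.5994
Node d (S = 59.5): V_d = 1/1.1·[0.6250·7.6250 + 0.3750·31.4250] = 15.0455
Node 0 (S = 70): V_0 = 1/1.1·[0.6250·2.5994 + 0.3750·15.0455] = 6.6061

£6.61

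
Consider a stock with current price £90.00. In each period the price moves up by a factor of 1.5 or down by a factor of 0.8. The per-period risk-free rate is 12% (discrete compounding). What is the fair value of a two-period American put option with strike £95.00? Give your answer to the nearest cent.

£11.15

Risk-neutral probability p = (1 + 0.12 − 0.8)/(1.5 − 0.8) = 0.3200/0.7000 = 0.4571
Terminal stock prices: S_uu = 202.5, S_ud = 108, S_dd = 57.6
Terminal payoffs (K − S): max(-107.5, 0) = 0, max(-13, 0) = 0, max(37.4, 0) = 37.4
Node u (S = 135): continuation = 1/1.12·[0.4571·0.0000 + 0.5429·0.0000] = 0.0000; exercise value = 0.0000 ≤ continuation, so V_u = 0.0000
Node d (S = 72): continuation = 1/1.12·[0.4571·0.0000 + 0.5429·37.4000] = 18.1276; exercise value = 23.0000 > continuation, so V_d = 23.0000 (exercise)
Node 0 (S = 90): continuation = 1/1.12·[0.4571·0.0000 + 0.5429·23.0000] = 11.1480; exercise value = 5.0000 ≤ continuation, so V_0 = 11.1480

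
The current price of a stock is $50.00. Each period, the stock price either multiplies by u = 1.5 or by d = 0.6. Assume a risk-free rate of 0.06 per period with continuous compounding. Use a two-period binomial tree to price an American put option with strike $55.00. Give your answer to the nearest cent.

$13.68

Risk-neutral probability p = (e^0.06 − 0.6)/(1.5 − 0.6) = 0.4618/0.9000 = 0.5132
Terminal stock prices: S_uu = 112.5, S_ud = 45, S_dd = 18
Terminal payoffs (K − S): max(-57.5, 0) = 0, max(10, 0) = 10, max(37, 0) = 37
Node u (S = 75): continuation = e^(−0.06)·[0.5132·0.0000 + 0.4868·10.0000] = 4.5850; exercise value = 0.0000 ≤ continuation, so V_u = 4.5850
Node d (S = 30): continuation = e^(−0.06)·[0.5132·10.0000 + 0.4868·37.0000] = 21.7970; exercise value = 25.0000 > continuation, so V_d = 25.0000 (exercise)
Node 0 (S = 50): continuation = e^(−0.06)·[0.5132·4.5850 + 0.4868·25.0000] = 13.6782; exercise value = 5.0000 ≤ continuation, so V_0 = 13.6782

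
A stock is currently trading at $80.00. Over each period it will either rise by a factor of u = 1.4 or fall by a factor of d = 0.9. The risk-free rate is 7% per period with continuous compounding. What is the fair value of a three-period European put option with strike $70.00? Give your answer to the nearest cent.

Risk-neutral probability p = (e^0.07 − 0.9)/(1.4 − 0.9) = 0.1725/0.5000 = 0.3450
Terminal stock prices: S_uuu = 219.5, S_uud = 141.1, S_udd = 90.72, S_ddd = 58.32
Terminal payoffs (K − S): max(-149.5, 0) = 0, max(-71.12, 0) = 0, max(-20.72, 0) = 0, max(11.68, 0) = 11.68
Node uu (S = 156.8): V_uu = e^(−0.07)·[0.3450·0.0000 + 0.6550·0.0000] = 0.0000
Node ud (S = 100.8): V_ud = e^(−0.07)·[0.3450·0.0000 + 0.6550·0.0000] = 0.0000
Node dd (S = 64.8): V_dd = e^(−0.07)·[0.3450·0.0000 + 0.6550·11.6800] = 7.1330
Node u (S = 112): V_u = e^(−0.07)·[0.3450·0.0000 + 0.6550·0.0000] = 0.0000
Node d (S = 72): V_d = e^(−0.07)·[0.3450·0.0000 + 0.6550·7.1330] = 4.3561
Node 0 (S = 80): V_0 = e^(−0.07)·[0.3450·0.0000 + 0.6550·4.3561] = 2.6603

$2.66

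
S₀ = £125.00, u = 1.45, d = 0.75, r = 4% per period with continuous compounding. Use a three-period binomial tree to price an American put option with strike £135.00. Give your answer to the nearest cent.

Risk-neutral probability p = (e^0.04 − 0.75)/(1.45 − 0.75) = 0.2908/0.7000 = 0.4154
Terminal stock prices: S_uuu = 381.1, S_uud = 197.1, S_udd = 102, S_ddd = 52.73
Terminal payoffs (K − S): max(-246.1, 0) = 0, max(-62.11, 0) = 0, max(33.05, 0) = 33.05, max(82.27, 0) = 82.27
Node uu (S = 262.8): continuation = e^(−0.04)·[0.4154·0.0000 + 0.5846·0.0000] = 0.0000; exercise value = 0.0000 ≤ continuation, so V_uu = 0.0000
Node ud (S = 135.9): continuation = e^(−0.04)·[0.4154·0.0000 + 0.5846·33.0469] = 18.5603; exercise value = 0.0000 ≤ continuation, so V_ud = 18.5603
Node dd (S = 70.31): continuation = e^(−0.04)·[0.4154·33.0469 + 0.5846·82.2656] = 59.3941; exercise value = 64.6875 > continuation, so V_dd = 64.6875 (exercise)
Node u (S = 181.2): continuation = e^(−0.04)·[0.4154·0.0000 + 0.5846·18.5603] = 10.4241; exercise value = 0.0000 ≤ continuation, so V_u = 10.4241
Node d (S = 93.75): continuation = e^(−0.04)·[0.4154·18.5603 + 0.5846·64.6875] = 43.7392; exercise value = 41.2500 ≤ continuation, so V_d = 43.7392
Node 0 (S = 125): continuation = e^(−0.04)·[0.4154·10.4241 + 0.5846·43.7392] = 28.7263; exercise value = 10.0000 ≤ continuation, so V_0 = 28.7263

£28.73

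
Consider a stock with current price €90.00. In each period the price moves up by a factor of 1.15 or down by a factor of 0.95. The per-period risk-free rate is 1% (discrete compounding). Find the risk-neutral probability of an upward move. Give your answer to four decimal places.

Risk-neutral probability p = (1 + 0.01 − 0.95)/(1.15 − 0.95) = 0.0600/0.2000 = 0.3000

p = 0.3000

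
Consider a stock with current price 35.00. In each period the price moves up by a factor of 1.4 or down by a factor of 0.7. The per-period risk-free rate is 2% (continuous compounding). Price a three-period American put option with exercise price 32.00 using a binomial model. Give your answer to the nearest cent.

6.23

Risk-neutral probability p = (e^0.02 − 0.7)/(1.4 − 0.7) = 0.3202/0.7000 = 0.4574
Terminal stock prices: S_uuu = 96.04, S_uud = 48.02, S_udd = 24.01, S_ddd = 12
Terminal payoffs (K − S): max(-64.04, 0) = 0, max(-16.02, 0) = 0, max(7.99, 0) = 7.99, max(20, 0) = 20
Node uu (S = 68.6): continuation = e^(−0.02)·[0.4574·0.0000 + 0.5426·0.0000] = 0.0000; exercise value = 0.0000 ≤ continuation, so V_uu = 0.0000
Node ud (S = 34.3): continuation = e^(−0.02)·[0.4574·0.0000 + 0.5426·7.9900] = 4.2493; exercise value = 0.0000 ≤ continuation, so V_ud = 4.2493
Node dd (S = 17.15): continuation = e^(−0.02)·[0.4574·7.9900 + 0.5426·19.9950] = 14.2164; exercise value = 14.8500 > continuation, so V_dd = 14.8500 (exercise)
Node u (S = 49): continuation = e^(−0.02)·[0.4574·0.0000 + 0.5426·4.2493] = 2.2599; exercise value = 0.0000 ≤ continuation, so V_u = 2.2599
Node d (S = 24.5): continuation = e^(−0.02)·[0.4574·4.2493 + 0.5426·14.8500] = 9.8029; exercise value = 7.5000 ≤ continuation, so V_d = 9.8029
Node 0 (S = 35): continuation = e^(−0.02)·[0.4574·2.2599 + 0.5426·9.8029] = 6.2267; exercise value = 0.0000 ≤ continuation, so V_0 = 6.2267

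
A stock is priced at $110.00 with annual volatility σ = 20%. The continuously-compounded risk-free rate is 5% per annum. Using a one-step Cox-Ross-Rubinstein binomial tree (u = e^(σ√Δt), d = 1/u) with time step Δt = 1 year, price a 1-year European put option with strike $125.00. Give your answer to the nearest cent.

CRR parameters: u = e^(σ√Δt) = e^(0.2·√1) = 1.2214, d = 1/u = 0.8187
Per-period rate: rΔt = 0.05·1 = 0.05, so R = e^0.05 = 1.0513
Risk-neutral probability p = (e^0.05 − 0.8187)/(1.2214 − 0.8187) = 0.2325/0.4027 = 0.5775
Terminal stock prices: S_u = 134.4, S_d = 90.06
Terminal payoffs (K − S): max(-9.354, 0) = 0, max(34.94, 0) = 34.94
Node 0 (S = 110): V_0 = e^(−0.05)·[0.5775·0.0000 + 0.4225·34.9396] = 14.0423

$14.04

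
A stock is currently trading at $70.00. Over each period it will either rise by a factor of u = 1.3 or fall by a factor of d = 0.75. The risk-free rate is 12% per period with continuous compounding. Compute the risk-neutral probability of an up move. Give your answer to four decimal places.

p = 0.6864

Risk-neutral probability p = (e^0.12 − 0.75)/(1.3 − 0.75) = 0.3775/0.5500 = 0.6864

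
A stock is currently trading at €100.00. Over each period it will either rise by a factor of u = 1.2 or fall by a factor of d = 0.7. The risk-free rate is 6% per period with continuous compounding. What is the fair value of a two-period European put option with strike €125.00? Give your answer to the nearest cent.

Risk-neutral probability p = (e^0.06 − 0.7)/(1.2 − 0.7) = 0.3618/0.5000 = 0.7237
Terminal stock prices: S_uu = 144, S_ud = 84, S_dd = 49
Terminal payoffs (K − S): max(-19, 0) = 0, max(41, 0) = 41, max(76, 0) = 76
Node u (S = 120): V_u = e^(−0.06)·[0.7237·0.0000 + 0.2763·41.0000] = 10.6696
Node d (S = 70): V_d = e^(−0.06)·[0.7237·41.0000 + 0.2763·76.0000] = 47.7206
Node 0 (S = 100): V_0 = e^(−0.06)·[0.7237·10.6696 + 0.2763·47.7206] = 19.6902

€19.69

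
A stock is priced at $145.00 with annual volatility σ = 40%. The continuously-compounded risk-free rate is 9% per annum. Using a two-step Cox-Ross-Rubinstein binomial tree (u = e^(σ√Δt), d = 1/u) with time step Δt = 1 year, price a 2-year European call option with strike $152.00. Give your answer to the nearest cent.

CRR parameters: u = e^(σ√Δt) = e^(0.4·√1) = 1.4918, d = 1/u = 0.6703
Per-period rate: rΔt = 0.09·1 = 0.09, so R = e^0.09 = 1.0942
Risk-neutral probability p = (e^0.09 − 0.6703)/(1.4918 − 0.6703) = 0.4239/0.8215 = 0.5159
Terminal stock prices: S_uu = 322.7, S_ud = 145, S_dd = 65.15
Terminal payoffs (S − K): max(170.7, 0) = 170.7, max(-7, 0) = 0, max(-86.85, 0) = 0
Node u (S = 216.3): V_u = e^(−0.09)·[0.5159·170.7034 + 0.4841·0.0000] = 80.4938
Node d (S = 97.2): V_d = e^(−0.09)·[0.5159·0.0000 + 0.4841·0.0000] = 0.0000
Node 0 (S = 145): V_0 = e^(−0.09)·[0.5159·80.4938 + 0.4841·0.0000] = 37.9562

$37.96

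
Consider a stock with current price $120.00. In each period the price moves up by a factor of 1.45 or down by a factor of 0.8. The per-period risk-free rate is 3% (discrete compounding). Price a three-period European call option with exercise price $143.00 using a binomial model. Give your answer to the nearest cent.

$22.10

Risk-neutral probability p = (1 + 0.03 − 0.8)/(1.45 − 0.8) = 0.2300/0.6500 = 0.3538
Terminal stock prices: S_uuu = 365.8, S_uud = 201.8, S_udd = 111.4, S_ddd = 61.44
Terminal payoffs (S − K): max(222.8, 0) = 222.8, max(58.84, 0) = 58.84, max(-31.64, 0) = 0, max(-81.56, 0) = 0
Node uu (S = 252.3): V_uu = 1/1.03·[0.3538·222.8350 + 0.6462·58.8400] = 113.4650
Node ud (S = 139.2): V_ud = 1/1.03·[0.3538·58.8400 + 0.6462·0.0000] = 20.2139
Node dd (S = 76.8): V_dd = 1/1.03·[0.3538·0.0000 + 0.6462·0.0000] = 0.0000
Node u (S = 174): V_u = 1/1.03·[0.3538·113.4650 + 0.6462·20.2139] = 51.6606
Node d (S = 96): V_d = 1/1.03·[0.3538·20.2139 + 0.6462·0.0000] = 6.9443
Node 0 (S = 120): V_0 = 1/1.03·[0.3538·51.6606 + 0.6462·6.9443] = 22.1039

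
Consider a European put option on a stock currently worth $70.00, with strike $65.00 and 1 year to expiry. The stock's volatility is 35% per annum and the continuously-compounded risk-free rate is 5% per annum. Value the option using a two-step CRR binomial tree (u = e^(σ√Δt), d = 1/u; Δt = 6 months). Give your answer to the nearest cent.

CRR parameters: u = e^(σ√Δt) = e^(0.35·√0.5) = 1.2808, d = 1/u = 0.7808
Per-period rate: rΔt = 0.05·0.5 = 0.025, so R = e^0.025 = 1.0253
Risk-neutral probability p = (e^0.025 − 0.7808)/(1.2808 − 0.7808) = 0.2446/0.5000 = 0.4891
Terminal stock prices: S_uu = 114.8, S_ud = 70, S_dd = 42.67
Terminal payoffs (K − S): max(-49.83, 0) = 0, max(-5, 0) = 0, max(22.33, 0) = 22.33
Node u (S = 89.66): V_u = e^(−0.025)·[0.4891·0.0000 + 0.5109·0.0000] = 0.0000
Node d (S = 54.65): V_d = e^(−0.025)·[0.4891·0.0000 + 0.5109·22.3290] = 11.1269
Node 0 (S = 70): V_0 = e^(−0.025)·[0.4891·0.0000 + 0.5109·11.1269] = 5.5447

$5.54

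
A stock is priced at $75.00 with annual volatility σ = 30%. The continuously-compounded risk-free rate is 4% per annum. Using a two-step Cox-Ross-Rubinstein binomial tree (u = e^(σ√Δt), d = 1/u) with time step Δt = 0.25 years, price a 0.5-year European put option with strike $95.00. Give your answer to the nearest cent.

CRR parameters: u = e^(σ√Δt) = e^(0.3·√0.25) = 1.1618, d = 1/u = 0.8607
Per-period rate: rΔt = 0.04·0.25 = 0.01, so R = e^0.01 = 1.0101
Risk-neutral probability p = (e^0.01 − 0.8607)/(1.1618 − 0.8607) = 0.1493/0.3011 = 0.4959
Terminal stock prices: S_uu = 101.2, S_ud = 75, S_dd = 55.56
Terminal payoffs (K − S): max(-6.239, 0) = 0, max(20, 0) = 20, max(39.44, 0) = 39.44
Node u (S = 87.14): V_u = e^(−0.01)·[0.4959·0.0000 + 0.5041·20.0000] = 9.9808
Node d (S = 64.55): V_d = e^(−0.01)·[0.4959·20.0000 + 0.5041·39.4386] = 29.5016
Node 0 (S = 75): V_0 = e^(−0.01)·[0.4959·9.9808 + 0.5041·29.5016] = 19.6231

$19.62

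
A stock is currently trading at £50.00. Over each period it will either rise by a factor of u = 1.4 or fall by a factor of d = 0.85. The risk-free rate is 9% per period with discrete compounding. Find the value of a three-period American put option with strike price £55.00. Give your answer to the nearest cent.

£6.94

Risk-neutral probability p = (1 + 0.09 − 0.85)/(1.4 − 0.85) = 0.2400/0.5500 = 0.4364
Terminal stock prices: S_uuu = 137.2, S_uud = 83.3, S_udd = 50.57, S_ddd = 30.71
Terminal payoffs (K − S): max(-82.2, 0) = 0, max(-28.3, 0) = 0, max(4.425, 0) = 4.425, max(24.29, 0) = 24.29
Node uu (S = 98): continuation = 1/1.09·[0.4364·0.0000 + 0.5636·0.0000] = 0.0000; exercise value = 0.0000 ≤ continuation, so V_uu = 0.0000
Node ud (S = 59.5): continuation = 1/1.09·[0.4364·0.0000 + 0.5636·4.4250] = 2.2882; exercise value = 0.0000 ≤ continuation, so V_ud = 2.2882
Node dd (S = 36.12): continuation = 1/1.09·[0.4364·4.4250 + 0.5636·24.2938] = 14.3337; exercise value = 18.8750 > continuation, so V_dd = 18.8750 (exercise)
Node u (S = 70): continuation = 1/1.09·[0.4364·0.0000 + 0.5636·2.2882] = 1.1832; exercise value = 0.0000 ≤ continuation, so V_u = 1.1832
Node d (S = 42.5): continuation = 1/1.09·[0.4364·2.2882 + 0.5636·18.8750] = 10.6762; exercise value = 12.5000 > continuation, so V_d = 12.5000 (exercise)
Node 0 (S = 50): continuation = 1/1.09·[0.4364·1.1832 + 0.5636·12.5000] = 6.9374; exercise value = 5.0000 ≤ continuation, so V_0 = 6.9374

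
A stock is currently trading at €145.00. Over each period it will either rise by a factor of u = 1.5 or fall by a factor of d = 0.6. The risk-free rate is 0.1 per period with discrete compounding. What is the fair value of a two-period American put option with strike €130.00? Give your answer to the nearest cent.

€17.37

Risk-neutral probability p = (1 + 0.1 − 0.6)/(1.5 − 0.6) = 0.5000/0.9000 = 0.5556
Terminal stock prices: S_uu = 326.2, S_ud = 130.5, S_dd = 52.2
Terminal payoffs (K − S): max(-196.2, 0) = 0, max(-0.5, 0) = 0, max(77.8, 0) = 77.8
Node u (S = 217.5): continuation = 1/1.1·[0.5556·0.0000 + 0.4444·0.0000] = 0.0000; exercise value = 0.0000 ≤ continuation, so V_u = 0.0000
Node d (S = 87): continuation = 1/1.1·[0.5556·0.0000 + 0.4444·77.8000] = 31.4343; exercise value = 43.0000 > continuation, so V_d = 43.0000 (exercise)
Node 0 (S = 145): continuation = 1/1.1·[0.5556·0.0000 + 0.4444·43.0000] = 17.3737; exercise value = 0.0000 ≤ continuation, so V_0 = 17.3737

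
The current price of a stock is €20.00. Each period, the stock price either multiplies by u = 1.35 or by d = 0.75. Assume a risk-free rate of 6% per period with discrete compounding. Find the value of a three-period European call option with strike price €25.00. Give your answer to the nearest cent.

€3.56

Risk-neutral probability p = (1 + 0.06 − 0.75)/(1.35 − 0.75) = 0.3100/0.6000 = 0.5167
Terminal stock prices: S_uuu = 49.21, S_uud = 27.34, S_udd = 15.19, S_ddd = 8.438
Terminal payoffs (S − K): max(24.21, 0) = 24.21, max(2.338, 0) = 2.338, max(-9.812, 0) = 0, max(-16.56, 0) = 0
Node uu (S = 36.45): V_uu = 1/1.06·[0.5167·24.2075 + 0.4833·2.3375] = 12.8651
Node ud (S = 20.25): V_ud = 1/1.06·[0.5167·2.3375 + 0.4833·0.0000] = 1.1393
Node dd (S = 11.25): V_dd = 1/1.06·[0.5167·0.0000 + 0.4833·0.0000] = 0.0000
Node u (S = 27): V_u = 1/1.06·[0.5167·12.8651 + 0.4833·1.1393] = 6.7902
Node d (S = 15): V_d = 1/1.06·[0.5167·1.1393 + 0.4833·0.0000] = 0.5553
Node 0 (S = 20): V_0 = 1/1.06·[0.5167·6.7902 + 0.4833·0.5553] = 3.5629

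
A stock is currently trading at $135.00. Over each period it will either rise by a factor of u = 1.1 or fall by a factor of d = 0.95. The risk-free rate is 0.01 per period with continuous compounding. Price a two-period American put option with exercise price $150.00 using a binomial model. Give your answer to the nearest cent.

Risk-neutral probability p = (e^0.01 − 0.95)/(1.1 − 0.95) = 0.0601/0.1500 = 0.4003
Terminal stock prices: S_uu = 163.4, S_ud = 141.1, S_dd = 121.8
Terminal payoffs (K − S): max(-13.35, 0) = 0, max(8.925, 0) = 8.925, max(28.16, 0) = 28.16
Node u (S = 148.5): continuation = e^(−0.01)·[0.4003·0.0000 + 0.5997·8.9250] = 5.2988; exercise value = 1.5000 ≤ continuation, so V_u = 5.2988
Node d (S = 128.2): continuation = e^(−0.01)·[0.4003·8.9250 + 0.5997·28.1625] = 20.2575; exercise value = 21.7500 > continuation, so V_d = 21.7500 (exercise)
Node 0 (S = 135): continuation = e^(−0.01)·[0.4003·5.2988 + 0.5997·21.7500] = 15.0131; exercise value = 15.0000 ≤ continuation, so V_0 = 15.0131

$15.01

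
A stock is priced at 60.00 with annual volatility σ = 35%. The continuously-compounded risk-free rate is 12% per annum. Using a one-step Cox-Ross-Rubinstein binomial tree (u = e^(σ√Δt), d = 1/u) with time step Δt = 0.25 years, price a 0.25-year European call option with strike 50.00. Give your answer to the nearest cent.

11.48

CRR parameters: u = e^(σ√Δt) = e^(0.35·√0.25) = 1.1912, d = 1/u = 0.8395
Per-period rate: rΔt = 0.12·0.25 = 0.03, so R = e^0.03 = 1.0305
Risk-neutral probability p = (e^0.03 − 0.8395)/(1.1912 − 0.8395) = 0.1910/0.3518 = 0.5429
Terminal stock prices: S_u = 71.47, S_d = 50.37
Terminal payoffs (S − K): max(21.47, 0) = 21.47, max(0.3674, 0) = 0.3674
Node 0 (S = 60): V_0 = e^(−0.03)·[0.5429·21.4748 + 0.4571·0.3674] = 11.4777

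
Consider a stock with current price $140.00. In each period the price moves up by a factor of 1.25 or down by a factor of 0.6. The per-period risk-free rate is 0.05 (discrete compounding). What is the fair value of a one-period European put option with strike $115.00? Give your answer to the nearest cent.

Risk-neutral probability p = (1 + 0.05 − 0.6)/(1.25 − 0.6) = 0.4500/0.6500 = 0.6923
Terminal stock prices: S_u = 175, S_d = 84
Terminal payoffs (K − S): max(-60, 0) = 0, max(31, 0) = 31
Node 0 (S = 140): V_0 = 1/1.05·[0.6923·0.0000 + 0.3077·31.0000] = 9.0842

$9.08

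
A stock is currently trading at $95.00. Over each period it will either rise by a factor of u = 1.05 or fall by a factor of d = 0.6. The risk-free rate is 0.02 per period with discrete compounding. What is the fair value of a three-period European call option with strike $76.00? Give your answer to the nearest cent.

$26.03

Risk-neutral probability p = (1 + 0.02 − 0.6)/(1.05 − 0.6) = 0.4200/0.4500 = 0.9333
Terminal stock prices: S_uuu = 110, S_uud = 62.84, S_udd = 35.91, S_ddd = 20.52
Terminal payoffs (S − K): max(33.97, 0) = 33.97, max(-13.16, 0) = 0, max(-40.09, 0) = 0, max(-55.48, 0) = 0
Node uu (S = 104.7): V_uu = 1/1.02·[0.9333·33.9744 + 0.0667·0.0000] = 31.0877
Node ud (S = 59.85): V_ud = 1/1.02·[0.9333·0.0000 + 0.0667·0.0000] = 0.0000
Node dd (S = 34.2): V_dd = 1/1.02·[0.9333·0.0000 + 0.0667·0.0000] = 0.0000
Node u (S = 99.75): V_u = 1/1.02·[0.9333·31.0877 + 0.0667·0.0000] = 28.4462
Node d (S = 57): V_d = 1/1.02·[0.9333·0.0000 + 0.0667·0.0000] = 0.0000
Node 0 (S = 95): V_0 = 1/1.02·[0.9333·28.4462 + 0.0667·0.0000] = 26.0292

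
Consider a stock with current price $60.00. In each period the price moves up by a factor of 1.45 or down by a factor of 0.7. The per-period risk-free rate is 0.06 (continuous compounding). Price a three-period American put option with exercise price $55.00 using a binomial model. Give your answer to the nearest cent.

Risk-neutral probability p = (e^0.06 − 0.7)/(1.45 − 0.7) = 0.3618/0.7500 = 0.4824
Terminal stock prices: S_uuu = 182.9, S_uud = 88.3, S_udd = 42.63, S_ddd = 20.58
Terminal payoffs (K − S): max(-127.9, 0) = 0, max(-33.3, 0) = 0, max(12.37, 0) = 12.37, max(34.42, 0) = 34.42
Node uu (S = 126.2): continuation = e^(−0.06)·[0.4824·0.0000 + 0.5176·0.0000] = 0.0000; exercise value = 0.0000 ≤ continuation, so V_uu = 0.0000
Node ud (S = 60.9): continuation = e^(−0.06)·[0.4824·0.0000 + 0.5176·12.3700] = 6.0293; exercise value = 0.0000 ≤ continuation, so V_ud = 6.0293
Node dd (S = 29.4): continuation = e^(−0.06)·[0.4824·12.3700 + 0.5176·34.4200] = 22.3970; exercise value = 25.6000 > continuation, so V_dd = 25.6000 (exercise)
Node u (S = 87): continuation = e^(−0.06)·[0.4824·0.0000 + 0.5176·6.0293] = 2.9387; exercise value = 0.0000 ≤ continuation, so V_u = 2.9387
Node d (S = 42): continuation = e^(−0.06)·[0.4824·6.0293 + 0.5176·25.6000] = 15.2172; exercise value = 13.0000 ≤ continuation, so V_d = 15.2172
Node 0 (S = 60): continuation = e^(−0.06)·[0.4824·2.9387 + 0.5176·15.2172] = 8.7522; exercise value = 0.0000 ≤ continuation, so V_0 = 8.7522

$8.75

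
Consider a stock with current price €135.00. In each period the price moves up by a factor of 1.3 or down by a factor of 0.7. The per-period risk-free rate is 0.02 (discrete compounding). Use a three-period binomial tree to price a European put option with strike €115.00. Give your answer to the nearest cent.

€16.10

Risk-neutral probability p = (1 + 0.02 − 0.7)/(1.3 − 0.7) = 0.3200/0.6000 = 0.5333
Terminal stock prices: S_uuu = 296.6, S_uud = 159.7, S_udd = 85.99, S_ddd = 46.3
Terminal payoffs (K − S): max(-181.6, 0) = 0, max(-44.71, 0) = 0, max(29.01, 0) = 29.01, max(68.7, 0) = 68.7
Node uu (S = 228.2): V_uu = 1/1.02·[0.5333·0.0000 + 0.4667·0.0000] = 0.0000
Node ud (S = 122.8): V_ud = 1/1.02·[0.5333·0.0000 + 0.4667·29.0050] = 13.2703
Node dd (S = 66.15): V_dd = 1/1.02·[0.5333·29.0050 + 0.4667·68.6950] = 46.5951
Node u (S = 175.5): V_u = 1/1.02·[0.5333·0.0000 + 0.4667·13.2703] = 6.0714
Node d (S = 94.5): V_d = 1/1.02·[0.5333·13.2703 + 0.4667·46.5951] = 28.2567
Node 0 (S = 135): V_0 = 1/1.02·[0.5333·6.0714 + 0.4667·28.2567] = 16.1025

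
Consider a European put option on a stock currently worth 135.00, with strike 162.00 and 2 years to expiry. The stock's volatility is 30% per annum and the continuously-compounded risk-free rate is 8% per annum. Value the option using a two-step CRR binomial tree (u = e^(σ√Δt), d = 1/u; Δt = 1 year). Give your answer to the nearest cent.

CRR parameters: u = e^(σ√Δt) = e^(0.3·√1) = 1.3499, d = 1/u = 0.7408
Per-period rate: rΔt = 0.08·1 = 0.08, so R = e^0.08 = 1.0833
Risk-neutral probability p = (e^0.08 − 0.7408)/(1.3499 − 0.7408) = 0.3425/0.6090 = 0.5623
Terminal stock prices: S_uu = 246, S_ud = 135, S_dd = 74.09
Terminal payoffs (K − S): max(-83.99, 0) = 0, max(27, 0) = 27, max(87.91, 0) = 87.91
Node u (S = 182.2): V_u = e^(−0.08)·[0.5623·0.0000 + 0.4377·27.0000] = 10.9091
Node d (S = 100): V_d = e^(−0.08)·[0.5623·27.0000 + 0.4377·87.9104] = 49.5344
Node 0 (S = 135): V_0 = e^(−0.08)·[0.5623·10.9091 + 0.4377·49.5344] = 25.6765

25.68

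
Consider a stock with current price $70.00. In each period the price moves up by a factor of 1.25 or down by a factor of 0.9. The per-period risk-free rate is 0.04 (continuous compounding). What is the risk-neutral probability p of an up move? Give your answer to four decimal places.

Risk-neutral probability p = (e^0.04 − 0.9)/(1.25 − 0.9) = 0.1408/0.3500 = 0.4023

p = 0.4023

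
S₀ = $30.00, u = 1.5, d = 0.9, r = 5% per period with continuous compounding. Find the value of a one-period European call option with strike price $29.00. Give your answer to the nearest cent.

Risk-neutral probability p = (e^0.05 − 0.9)/(1.5 − 0.9) = 0.1513/0.6000 = 0.2521
Terminal stock prices: S_u = 45, S_d = 27
Terminal payoffs (S − K): max(16, 0) = 16, max(-2, 0) = 0
Node 0 (S = 30): V_0 = e^(−0.05)·[0.2521·16.0000 + 0.7479·0.0000] = 3.8372

$3.84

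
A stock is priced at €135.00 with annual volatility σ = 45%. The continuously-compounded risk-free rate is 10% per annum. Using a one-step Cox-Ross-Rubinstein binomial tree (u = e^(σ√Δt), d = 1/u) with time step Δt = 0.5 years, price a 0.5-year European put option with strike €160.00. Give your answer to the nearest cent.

CRR parameters: u = e^(σ√Δt) = e^(0.45·√0.5) = 1.3746, d = 1/u = 0.7275
Per-period rate: rΔt = 0.1·0.5 = 0.05, so R = e^0.05 = 1.0513
Risk-neutral probability p = (e^0.05 − 0.7275)/(1.3746 − 0.7275) = 0.3238/0.6472 = 0.5003
Terminal stock prices: S_u = 185.6, S_d = 98.21
Terminal payoffs (K − S): max(-25.58, 0) = 0, max(61.79, 0) = 61.79
Node 0 (S = 135): V_0 = e^(−0.05)·[0.5003·0.0000 + 0.4997·61.7931] = 29.3699

€29.37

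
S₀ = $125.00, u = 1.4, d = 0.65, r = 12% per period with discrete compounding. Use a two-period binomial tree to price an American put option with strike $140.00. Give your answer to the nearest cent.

Risk-neutral probability p = (1 + 0.12 − 0.65)/(1.4 − 0.65) = 0.4700/0.7500 = 0.6267
Terminal stock prices: S_uu = 245, S_ud = 113.8, S_dd = 52.81
Terminal payoffs (K − S): max(-105, 0) = 0, max(26.25, 0) = 26.25, max(87.19, 0) = 87.19
Node u (S = 175): continuation = 1/1.12·[0.6267·0.0000 + 0.3733·26.2500] = 8.7500; exercise value = 0.0000 ≤ continuation, so V_u = 8.7500
Node d (S = 81.25): continuation = 1/1.12·[0.6267·26.2500 + 0.3733·87.1875] = 43.7500; exercise value = 58.7500 > continuation, so V_d = 58.7500 (exercise)
Node 0 (S = 125): continuation = 1/1.12·[0.6267·8.7500 + 0.3733·58.7500] = 24.4792; exercise value = 15.0000 ≤ continuation, so V_0 = 24.4792

$24.48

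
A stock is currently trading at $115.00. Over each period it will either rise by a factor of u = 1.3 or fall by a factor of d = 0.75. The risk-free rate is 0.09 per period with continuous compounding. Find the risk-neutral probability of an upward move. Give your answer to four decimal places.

Risk-neutral probability p = (e^0.09 − 0.75)/(1.3 − 0.75) = 0.3442/0.5500 = 0.6258

p = 0.6258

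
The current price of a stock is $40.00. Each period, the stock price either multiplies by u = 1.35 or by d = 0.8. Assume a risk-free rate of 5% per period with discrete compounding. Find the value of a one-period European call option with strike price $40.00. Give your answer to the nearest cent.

Risk-neutral probability p = (1 + 0.05 − 0.8)/(1.35 − 0.8) = 0.2500/0.5500 = 0.4545
Terminal stock prices: S_u = 54, S_d = 32
Terminal payoffs (S − K): max(14, 0) = 14, max(-8, 0) = 0
Node 0 (S = 40): V_0 = 1/1.05·[0.4545·14.0000 + 0.5455·0.0000] = 6.0606

$6.06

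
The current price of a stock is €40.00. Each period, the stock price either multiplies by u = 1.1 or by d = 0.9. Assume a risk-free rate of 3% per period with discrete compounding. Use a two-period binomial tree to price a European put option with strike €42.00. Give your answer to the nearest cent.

€2.14

Risk-neutral probability p = (1 + 0.03 − 0.9)/(1.1 − 0.9) = 0.1300/0.2000 = 0.6500
Terminal stock prices: S_uu = 48.4, S_ud = 39.6, S_dd = 32.4
Terminal payoffs (K − S): max(-6.4, 0) = 0, max(2.4, 0) = 2.4, max(9.6, 0) = 9.6
Node u (S = 44): V_u = 1/1.03·[0.6500·0.0000 + 0.3500·2.4000] = 0.8155
Node d (S = 36): V_d = 1/1.03·[0.6500·2.4000 + 0.3500·9.6000] = 4.7767
Node 0 (S = 40): V_0 = 1/1.03·[0.6500·0.8155 + 0.3500·4.7767] = 2.1378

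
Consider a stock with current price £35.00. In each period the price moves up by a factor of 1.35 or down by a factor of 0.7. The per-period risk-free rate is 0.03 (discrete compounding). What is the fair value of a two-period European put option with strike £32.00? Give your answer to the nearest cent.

Risk-neutral probability p = (1 + 0.03 − 0.7)/(1.35 − 0.7) = 0.3300/0.6500 = 0.5077
Terminal stock prices: S_uu = 63.79, S_ud = 33.07, S_dd = 17.15
Terminal payoffs (K − S): max(-31.79, 0) = 0, max(-1.075, 0) = 0, max(14.85, 0) = 14.85
Node u (S = 47.25): V_u = 1/1.03·[0.5077·0.0000 + 0.4923·0.0000] = 0.0000
Node d (S = 24.5): V_d = 1/1.03·[0.5077·0.0000 + 0.4923·14.8500] = 7.0978
Node 0 (S = 35): V_0 = 1/1.03·[0.5077·0.0000 + 0.4923·7.0978] = 3.3925

£3.39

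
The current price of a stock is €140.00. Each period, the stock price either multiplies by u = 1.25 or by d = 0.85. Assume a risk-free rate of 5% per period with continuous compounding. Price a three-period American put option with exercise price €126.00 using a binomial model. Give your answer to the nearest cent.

Risk-neutral probability p = (e^0.05 − 0.85)/(1.25 − 0.85) = 0.2013/0.4000 = 0.5032
Terminal stock prices: S_uuu = 273.4, S_uud = 185.9, S_udd = 126.4, S_ddd = 85.98
Terminal payoffs (K − S): max(-147.4, 0) = 0, max(-59.94, 0) = 0, max(-0.4375, 0) = 0, max(40.02, 0) = 40.02
Node uu (S = 218.8): continuation = e^(−0.05)·[0.5032·0.0000 + 0.4968·0.0000] = 0.0000; exercise value = 0.0000 ≤ continuation, so V_uu = 0.0000
Node ud (S = 148.8): continuation = e^(−0.05)·[0.5032·0.0000 + 0.4968·0.0000] = 0.0000; exercise value = 0.0000 ≤ continuation, so V_ud = 0.0000
Node dd (S = 101.1): continuation = e^(−0.05)·[0.5032·0.0000 + 0.4968·40.0225] = 18.9143; exercise value = 24.8500 > continuation, so V_dd = 24.8500 (exercise)
Node u (S = 175): continuation = e^(−0.05)·[0.5032·0.0000 + 0.4968·0.0000] = 0.0000; exercise value = 0.0000 ≤ continuation, so V_u = 0.0000
Node d (S = 119): continuation = e^(−0.05)·[0.5032·0.0000 + 0.4968·24.8500] = 11.7439; exercise value = 7.0000 ≤ continuation, so V_d = 11.7439
Node 0 (S = 140): continuation = e^(−0.05)·[0.5032·0.0000 + 0.4968·11.7439] = 5.5501; exercise value = 0.0000 ≤ continuation, so V_0 = 5.5501

€5.55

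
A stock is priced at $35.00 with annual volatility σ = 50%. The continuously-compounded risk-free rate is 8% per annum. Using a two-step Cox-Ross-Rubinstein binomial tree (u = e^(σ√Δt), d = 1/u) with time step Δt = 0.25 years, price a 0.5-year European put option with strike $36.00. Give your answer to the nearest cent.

CRR parameters: u = e^(σ√Δt) = e^(0.5·√0.25) = 1.2840, d = 1/u = 0.7788
Per-period rate: rΔt = 0.08·0.25 = 0.02, so R = e^0.02 = 1.0202
Risk-neutral probability p = (e^0.02 − 0.7788)/(1.2840 − 0.7788) = 0.2414/0.5052 = 0.4778
Terminal stock prices: S_uu = 57.71, S_ud = 35, S_dd = 21.23
Terminal payoffs (K − S): max(-21.71, 0) = 0, max(1, 0) = 1, max(14.77, 0) = 14.77
Node u (S = 44.94): V_u = e^(−0.02)·[0.4778·0.0000 + 0.5222·1.0000] = 0.5119
Node d (S = 27.26): V_d = e^(−0.02)·[0.4778·1.0000 + 0.5222·14.7714] = 8.0291
Node 0 (S = 35): V_0 = e^(−0.02)·[0.4778·0.5119 + 0.5222·8.0291] = 4.3494

$4.35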